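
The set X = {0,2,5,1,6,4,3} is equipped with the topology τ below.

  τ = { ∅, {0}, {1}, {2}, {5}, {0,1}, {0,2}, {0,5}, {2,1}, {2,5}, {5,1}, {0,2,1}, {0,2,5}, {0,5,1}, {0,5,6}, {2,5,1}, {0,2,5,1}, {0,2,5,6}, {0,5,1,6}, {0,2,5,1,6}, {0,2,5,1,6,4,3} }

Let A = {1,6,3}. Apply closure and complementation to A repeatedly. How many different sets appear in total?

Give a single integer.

8

cl via duality: int({0,2,5,4}) = {0,2,5}, so X∖{0,2,5} = {1,6,4,3}
Write k for closure, c for complement:
  1. A     = {1,6,3}
  2. kA    = {1,6,4,3}
  3. cA    = {0,2,5,4}
  4. ckA   = {0,2,5}
  5. kcA   = {0,2,5,6,4,3}
  6. ckcA  = {1}
  7. kckcA = {1,4,3}
  8. ckckcA = {0,2,5,6}
applying k or c yields no new set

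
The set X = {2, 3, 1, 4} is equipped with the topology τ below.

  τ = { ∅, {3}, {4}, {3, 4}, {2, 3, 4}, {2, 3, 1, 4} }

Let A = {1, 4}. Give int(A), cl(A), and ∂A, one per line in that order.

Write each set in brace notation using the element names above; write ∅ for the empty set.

U open, U⊆A: ∅, {4}. int(A) = ⋃ = {4}
X∖A={2, 3}, int(X∖A)={3}, hence cl(A)={2, 1, 4}
∂A: remove int from cl → {2, 1}

int(A) = {4}
cl(A)  = {2, 1, 4}
∂A     = {2, 1}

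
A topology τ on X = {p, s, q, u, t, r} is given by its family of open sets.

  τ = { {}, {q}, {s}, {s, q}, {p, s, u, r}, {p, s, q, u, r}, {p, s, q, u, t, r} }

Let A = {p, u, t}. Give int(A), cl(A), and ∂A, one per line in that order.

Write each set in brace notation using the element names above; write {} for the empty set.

open subsets of A: {}; so int(A) = {}
closure: X∖int(X∖A) = X∖{s, q} = {p, u, t, r}
∂A = {p, u, t, r} minus {} = {p, u, t, r}

int(A) = {}
cl(A)  = {p, u, t, r}
∂A     = {p, u, t, r}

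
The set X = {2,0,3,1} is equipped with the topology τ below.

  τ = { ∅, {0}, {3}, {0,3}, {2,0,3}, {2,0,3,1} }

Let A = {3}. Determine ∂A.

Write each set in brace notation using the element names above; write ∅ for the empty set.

{2,1}

interior: largest open inside A is {3} (from ∅, {3})
cl via duality: int({2,0,1}) = {0}, so X∖{0} = {2,3,1}
cl∖int = {2,1}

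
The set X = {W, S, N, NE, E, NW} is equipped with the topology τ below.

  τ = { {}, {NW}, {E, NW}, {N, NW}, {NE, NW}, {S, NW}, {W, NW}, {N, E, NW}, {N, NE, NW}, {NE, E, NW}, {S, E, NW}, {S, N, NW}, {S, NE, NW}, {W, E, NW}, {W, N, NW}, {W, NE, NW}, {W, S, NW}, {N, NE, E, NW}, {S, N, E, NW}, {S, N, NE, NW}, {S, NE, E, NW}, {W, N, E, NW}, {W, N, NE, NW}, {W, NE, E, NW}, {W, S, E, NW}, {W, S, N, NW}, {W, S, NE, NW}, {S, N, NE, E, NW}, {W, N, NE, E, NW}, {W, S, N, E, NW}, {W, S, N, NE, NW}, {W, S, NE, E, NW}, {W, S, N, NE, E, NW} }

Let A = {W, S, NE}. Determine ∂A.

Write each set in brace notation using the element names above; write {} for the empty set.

{W, S, NE}

interior: largest open inside A is {} (from {})
cl via duality: int({N, E, NW}) = {N, E, NW}, so X∖{N, E, NW} = {W, S, NE}
cl∖int = {W, S, NE}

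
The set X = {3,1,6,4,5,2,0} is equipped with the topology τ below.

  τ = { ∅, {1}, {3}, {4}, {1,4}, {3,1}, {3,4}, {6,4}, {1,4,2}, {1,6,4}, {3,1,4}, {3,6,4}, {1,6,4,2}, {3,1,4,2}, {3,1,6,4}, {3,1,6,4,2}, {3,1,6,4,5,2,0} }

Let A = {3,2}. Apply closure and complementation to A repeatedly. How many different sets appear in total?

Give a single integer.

8

complement {1,6,4,5,0}; its interior {1,6,4}; cl(A) = X∖{1,6,4} = {3,5,2,0}
With k = closure, c = complement:
  1. A     = {3,2}
  2. kA    = {3,5,2,0}
  3. cA    = {1,6,4,5,0}
  4. ckA   = {1,6,4}
  5. kcA   = {1,6,4,5,2,0}
  6. ckcA  = {3}
  7. kckcA = {3,5,0}
  8. ckckcA = {1,6,4,2}
k, c of each give nothing new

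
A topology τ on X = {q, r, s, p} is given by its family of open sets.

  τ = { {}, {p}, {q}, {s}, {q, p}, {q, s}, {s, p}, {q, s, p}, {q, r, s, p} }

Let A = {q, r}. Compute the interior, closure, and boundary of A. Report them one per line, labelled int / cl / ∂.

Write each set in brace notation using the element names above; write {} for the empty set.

int(A) = {q}
cl(A)  = {q, r}
∂A     = {r}

U open, U⊆A: {}, {q}. int(A) = ⋃ = {q}
X∖A={s, p}, int(X∖A)={s, p}, hence cl(A)={q, r}
∂A: remove int from cl → {r}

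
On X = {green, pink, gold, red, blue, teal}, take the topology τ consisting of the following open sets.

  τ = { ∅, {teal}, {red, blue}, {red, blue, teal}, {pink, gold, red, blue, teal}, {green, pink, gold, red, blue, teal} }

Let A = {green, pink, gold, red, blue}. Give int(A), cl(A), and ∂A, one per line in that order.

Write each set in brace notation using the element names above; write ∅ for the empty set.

opens ⊆ A: ∅, {red, blue}; union → int = {red, blue}
complement {teal}; its interior {teal}; cl(A) = X∖{teal} = {green, pink, gold, red, blue}
boundary = {green, pink, gold, red, blue} ∖ {red, blue} = {green, pink, gold}

int(A) = {red, blue}
cl(A)  = {green, pink, gold, red, blue}
∂A     = {green, pink, gold}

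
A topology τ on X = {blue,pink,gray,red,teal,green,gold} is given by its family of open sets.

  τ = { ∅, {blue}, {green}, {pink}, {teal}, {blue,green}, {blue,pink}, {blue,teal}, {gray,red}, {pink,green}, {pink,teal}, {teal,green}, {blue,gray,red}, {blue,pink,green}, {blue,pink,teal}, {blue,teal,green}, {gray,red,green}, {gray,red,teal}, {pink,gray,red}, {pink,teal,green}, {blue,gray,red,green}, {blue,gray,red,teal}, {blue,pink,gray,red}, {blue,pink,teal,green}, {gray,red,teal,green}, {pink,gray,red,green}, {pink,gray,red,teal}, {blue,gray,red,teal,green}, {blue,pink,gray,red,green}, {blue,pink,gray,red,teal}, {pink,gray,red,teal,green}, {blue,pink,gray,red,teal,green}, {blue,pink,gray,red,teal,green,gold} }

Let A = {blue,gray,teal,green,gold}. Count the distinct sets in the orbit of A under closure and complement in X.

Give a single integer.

X∖A={pink,red}, int(X∖A)={pink}, hence cl(A)={blue,gray,red,teal,green,gold}
Orbit (k=closure, c=complement):
  1. A     = {blue,gray,teal,green,gold}
  2. kA    = {blue,gray,red,teal,green,gold}
  3. cA    = {pink,red}
  4. ckA   = {pink}
  5. kcA   = {pink,gray,red,gold}
  6. kckA  = {pink,gold}
  7. ckcA  = {blue,teal,green}
  8. ckckA = {blue,gray,red,teal,green}
  9. kckcA = {blue,teal,green,gold}
  10. ckckcA = {pink,gray,red}
(closed under both — stop)

10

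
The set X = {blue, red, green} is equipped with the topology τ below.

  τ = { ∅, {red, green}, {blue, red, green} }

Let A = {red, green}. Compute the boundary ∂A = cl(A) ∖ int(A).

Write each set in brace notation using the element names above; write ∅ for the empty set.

open subsets of A: ∅, {red, green}; so int(A) = {red, green}
closure: X∖int(X∖A) = X∖∅ = {blue, red, green}
∂A = {blue, red, green} minus {red, green} = {blue}

{blue}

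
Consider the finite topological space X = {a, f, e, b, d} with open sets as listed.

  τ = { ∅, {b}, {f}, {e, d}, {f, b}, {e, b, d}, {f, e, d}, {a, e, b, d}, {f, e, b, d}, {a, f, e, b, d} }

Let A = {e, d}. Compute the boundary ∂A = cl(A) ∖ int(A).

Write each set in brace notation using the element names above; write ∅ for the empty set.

open subsets of A: ∅, {e, d}; so int(A) = {e, d}
closure: X∖int(X∖A) = X∖{f, b} = {a, e, d}
∂A = {a, e, d} minus {e, d} = {a}

{a}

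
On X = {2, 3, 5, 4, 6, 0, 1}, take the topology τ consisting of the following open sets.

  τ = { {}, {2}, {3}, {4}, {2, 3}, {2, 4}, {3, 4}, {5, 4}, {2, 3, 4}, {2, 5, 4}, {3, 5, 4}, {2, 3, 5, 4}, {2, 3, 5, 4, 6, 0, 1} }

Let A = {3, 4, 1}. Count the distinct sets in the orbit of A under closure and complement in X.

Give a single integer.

X∖A={2, 5, 6, 0}, int(X∖A)={2}, hence cl(A)={3, 5, 4, 6, 0, 1}
Orbit (k=closure, c=complement):
  1. A     = {3, 4, 1}
  2. kA    = {3, 5, 4, 6, 0, 1}
  3. cA    = {2, 5, 6, 0}
  4. ckA   = {2}
  5. kcA   = {2, 5, 6, 0, 1}
  6. kckA  = {2, 6, 0, 1}
  7. ckcA  = {3, 4}
  8. ckckA = {3, 5, 4}
(closed under both — stop)

8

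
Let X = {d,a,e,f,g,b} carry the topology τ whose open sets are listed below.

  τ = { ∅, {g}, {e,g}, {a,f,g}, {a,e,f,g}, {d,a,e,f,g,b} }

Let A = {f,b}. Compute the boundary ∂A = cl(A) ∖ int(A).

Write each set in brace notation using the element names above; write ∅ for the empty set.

{d,a,f,b}

U open, U⊆A: ∅. int(A) = ⋃ = ∅
X∖A={d,a,e,g}, int(X∖A)={e,g}, hence cl(A)={d,a,f,b}
∂A: remove int from cl → {d,a,f,b}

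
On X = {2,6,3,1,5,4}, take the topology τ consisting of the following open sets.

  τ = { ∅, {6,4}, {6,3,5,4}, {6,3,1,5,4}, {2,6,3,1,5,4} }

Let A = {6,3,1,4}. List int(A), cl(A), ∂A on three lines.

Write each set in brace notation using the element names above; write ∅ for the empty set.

int(A) = {6,4}
cl(A)  = {2,6,3,1,5,4}
∂A     = {2,3,1,5}

interior: largest open inside A is {6,4} (from ∅, {6,4})
cl via duality: int({2,5}) = ∅, so X∖∅ = {2,6,3,1,5,4}
cl∖int = {2,3,1,5}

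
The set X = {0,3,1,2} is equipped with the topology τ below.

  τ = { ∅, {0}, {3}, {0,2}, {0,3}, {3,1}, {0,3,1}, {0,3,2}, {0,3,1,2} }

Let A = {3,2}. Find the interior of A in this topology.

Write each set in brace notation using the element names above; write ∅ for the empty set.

{3}

interior: largest open inside A is {3} (from ∅, {3})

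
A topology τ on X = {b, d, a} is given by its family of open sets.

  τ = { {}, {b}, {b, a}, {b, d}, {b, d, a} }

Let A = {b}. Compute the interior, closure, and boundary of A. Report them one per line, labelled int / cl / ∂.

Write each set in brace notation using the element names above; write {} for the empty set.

int(A) = {b}
cl(A)  = {b, d, a}
∂A     = {d, a}

U open, U⊆A: {}, {b}. int(A) = ⋃ = {b}
X∖A={d, a}, int(X∖A)={}, hence cl(A)={b, d, a}
∂A: remove int from cl → {d, a}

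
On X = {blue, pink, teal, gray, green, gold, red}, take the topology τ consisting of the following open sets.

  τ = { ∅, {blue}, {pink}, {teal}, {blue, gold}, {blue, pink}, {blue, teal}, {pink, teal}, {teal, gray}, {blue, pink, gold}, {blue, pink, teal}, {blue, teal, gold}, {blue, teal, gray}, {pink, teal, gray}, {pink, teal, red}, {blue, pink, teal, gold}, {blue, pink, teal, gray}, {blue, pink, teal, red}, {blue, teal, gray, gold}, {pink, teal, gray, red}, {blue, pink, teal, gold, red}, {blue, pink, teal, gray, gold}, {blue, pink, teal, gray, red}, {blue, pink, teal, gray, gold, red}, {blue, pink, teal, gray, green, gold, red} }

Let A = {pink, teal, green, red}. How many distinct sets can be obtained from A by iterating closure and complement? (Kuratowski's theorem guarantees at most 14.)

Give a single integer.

cl via duality: int({blue, gray, gold}) = {blue, gold}, so X∖{blue, gold} = {pink, teal, gray, green, red}
Write k for closure, c for complement:
  1. A     = {pink, teal, green, red}
  2. kA    = {pink, teal, gray, green, red}
  3. cA    = {blue, gray, gold}
  4. ckA   = {blue, gold}
  5. kcA   = {blue, gray, green, gold}
  6. kckA  = {blue, green, gold}
  7. ckcA  = {pink, teal, red}
  8. ckckA = {pink, teal, gray, red}
applying k or c yields no new set

8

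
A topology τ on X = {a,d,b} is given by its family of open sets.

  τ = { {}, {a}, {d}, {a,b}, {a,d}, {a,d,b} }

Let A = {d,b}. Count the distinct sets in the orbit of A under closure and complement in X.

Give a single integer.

X∖A={a}, int(X∖A)={a}, hence cl(A)={d,b}
Orbit (k=closure, c=complement):
  1. A     = {d,b}
  2. cA    = {a}
  3. kcA   = {a,b}
  4. ckcA  = {d}
(closed under both — stop)

4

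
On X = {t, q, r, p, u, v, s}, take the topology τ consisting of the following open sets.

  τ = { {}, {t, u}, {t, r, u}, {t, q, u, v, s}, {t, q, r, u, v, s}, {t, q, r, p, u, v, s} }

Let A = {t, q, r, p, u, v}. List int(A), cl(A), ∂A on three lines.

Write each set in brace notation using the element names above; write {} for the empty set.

opens ⊆ A: {}, {t, u}, {t, r, u}; union → int = {t, r, u}
complement {s}; its interior {}; cl(A) = X∖{} = {t, q, r, p, u, v, s}
boundary = {t, q, r, p, u, v, s} ∖ {t, r, u} = {q, p, v, s}

int(A) = {t, r, u}
cl(A)  = {t, q, r, p, u, v, s}
∂A     = {q, p, v, s}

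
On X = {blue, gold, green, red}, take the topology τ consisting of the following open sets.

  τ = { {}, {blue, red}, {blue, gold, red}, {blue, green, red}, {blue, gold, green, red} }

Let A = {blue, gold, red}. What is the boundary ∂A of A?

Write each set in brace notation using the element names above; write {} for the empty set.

{green}

open subsets of A: {}, {blue, red}, {blue, gold, red}; so int(A) = {blue, gold, red}
closure: X∖int(X∖A) = X∖{} = {blue, gold, green, red}
∂A = {blue, gold, green, red} minus {blue, gold, red} = {green}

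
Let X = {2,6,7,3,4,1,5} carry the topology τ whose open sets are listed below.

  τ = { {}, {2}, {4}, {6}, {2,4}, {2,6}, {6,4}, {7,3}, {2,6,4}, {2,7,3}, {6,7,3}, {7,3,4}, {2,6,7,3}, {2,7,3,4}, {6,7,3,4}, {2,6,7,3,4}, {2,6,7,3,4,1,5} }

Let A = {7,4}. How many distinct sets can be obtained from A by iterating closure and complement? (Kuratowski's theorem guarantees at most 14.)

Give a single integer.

closure: X∖int(X∖A) = X∖{2,6} = {7,3,4,1,5}
Let k=closure and c=complement:
  1. A     = {7,4}
  2. kA    = {7,3,4,1,5}
  3. cA    = {2,6,3,1,5}
  4. ckA   = {2,6}
  5. kcA   = {2,6,7,3,1,5}
  6. kckA  = {2,6,1,5}
  7. ckcA  = {4}
  8. ckckA = {7,3,4}
  9. kckcA = {4,1,5}
  10. ckckcA = {2,6,7,3}
— saturated at 10

10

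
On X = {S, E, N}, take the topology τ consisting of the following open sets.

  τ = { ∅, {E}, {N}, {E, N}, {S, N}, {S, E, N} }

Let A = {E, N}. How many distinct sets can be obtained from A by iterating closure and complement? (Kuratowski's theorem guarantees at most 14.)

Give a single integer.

closure: X∖int(X∖A) = X∖∅ = {S, E, N}
Let k=closure and c=complement:
  1. A     = {E, N}
  2. kA    = {S, E, N}
  3. cA    = {S}
  4. ckA   = ∅
— saturated at 4

4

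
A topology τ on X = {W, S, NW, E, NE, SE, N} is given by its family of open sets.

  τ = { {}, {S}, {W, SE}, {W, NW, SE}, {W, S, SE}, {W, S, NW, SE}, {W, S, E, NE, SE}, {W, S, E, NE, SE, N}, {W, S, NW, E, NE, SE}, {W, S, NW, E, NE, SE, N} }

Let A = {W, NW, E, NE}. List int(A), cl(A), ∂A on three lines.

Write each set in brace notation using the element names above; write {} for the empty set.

opens ⊆ A: {}; union → int = {}
complement {S, SE, N}; its interior {S}; cl(A) = X∖{S} = {W, NW, E, NE, SE, N}
boundary = {W, NW, E, NE, SE, N} ∖ {} = {W, NW, E, NE, SE, N}

int(A) = {}
cl(A)  = {W, NW, E, NE, SE, N}
∂A     = {W, NW, E, NE, SE, N}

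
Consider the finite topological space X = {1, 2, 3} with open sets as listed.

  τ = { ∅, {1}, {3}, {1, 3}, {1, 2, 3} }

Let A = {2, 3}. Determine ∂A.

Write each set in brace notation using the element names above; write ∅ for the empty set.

open subsets of A: ∅, {3}; so int(A) = {3}
closure: X∖int(X∖A) = X∖{1} = {2, 3}
∂A = {2, 3} minus {3} = {2}

{2}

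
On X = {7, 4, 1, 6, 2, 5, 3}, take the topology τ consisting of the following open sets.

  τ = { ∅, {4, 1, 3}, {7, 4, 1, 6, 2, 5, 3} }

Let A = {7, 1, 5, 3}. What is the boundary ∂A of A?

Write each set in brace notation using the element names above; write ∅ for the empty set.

{7, 4, 1, 6, 2, 5, 3}

interior: largest open inside A is ∅ (from ∅)
cl via duality: int({4, 6, 2}) = ∅, so X∖∅ = {7, 4, 1, 6, 2, 5, 3}
cl∖int = {7, 4, 1, 6, 2, 5, 3}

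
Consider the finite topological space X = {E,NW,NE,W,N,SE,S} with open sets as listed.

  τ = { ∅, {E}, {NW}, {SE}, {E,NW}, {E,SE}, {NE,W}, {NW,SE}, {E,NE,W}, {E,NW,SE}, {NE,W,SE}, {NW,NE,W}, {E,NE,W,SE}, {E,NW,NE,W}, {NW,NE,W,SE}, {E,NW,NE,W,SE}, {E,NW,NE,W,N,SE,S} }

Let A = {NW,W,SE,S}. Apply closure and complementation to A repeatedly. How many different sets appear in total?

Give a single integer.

10

complement {E,NE,N}; its interior {E}; cl(A) = X∖{E} = {NW,NE,W,N,SE,S}
With k = closure, c = complement:
  1. A     = {NW,W,SE,S}
  2. kA    = {NW,NE,W,N,SE,S}
  3. cA    = {E,NE,N}
  4. ckA   = {E}
  5. kcA   = {E,NE,W,N,S}
  6. kckA  = {E,N,S}
  7. ckcA  = {NW,SE}
  8. ckckA = {NW,NE,W,SE}
  9. kckcA = {NW,N,SE,S}
  10. ckckcA = {E,NE,W}
k, c of each give nothing new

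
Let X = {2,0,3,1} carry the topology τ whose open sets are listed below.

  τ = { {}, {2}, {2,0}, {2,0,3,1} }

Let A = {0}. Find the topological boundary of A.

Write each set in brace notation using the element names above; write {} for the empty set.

{0,3,1}

open subsets of A: {}; so int(A) = {}
closure: X∖int(X∖A) = X∖{2} = {0,3,1}
∂A = {0,3,1} minus {} = {0,3,1}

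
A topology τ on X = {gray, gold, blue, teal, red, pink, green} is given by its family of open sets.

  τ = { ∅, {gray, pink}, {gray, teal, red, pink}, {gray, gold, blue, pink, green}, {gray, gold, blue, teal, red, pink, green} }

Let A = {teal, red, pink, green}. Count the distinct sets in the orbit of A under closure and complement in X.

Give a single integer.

4

cl via duality: int({gray, gold, blue}) = ∅, so X∖∅ = {gray, gold, blue, teal, red, pink, green}
Write k for closure, c for complement:
  1. A     = {teal, red, pink, green}
  2. kA    = {gray, gold, blue, teal, red, pink, green}
  3. cA    = {gray, gold, blue}
  4. ckA   = ∅
applying k or c yields no new set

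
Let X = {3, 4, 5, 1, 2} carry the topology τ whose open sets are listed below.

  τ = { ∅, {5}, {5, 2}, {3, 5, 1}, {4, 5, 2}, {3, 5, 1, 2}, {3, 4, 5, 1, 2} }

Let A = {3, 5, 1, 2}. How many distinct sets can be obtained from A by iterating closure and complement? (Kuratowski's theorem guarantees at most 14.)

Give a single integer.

4

closure: X∖int(X∖A) = X∖∅ = {3, 4, 5, 1, 2}
Let k=closure and c=complement:
  1. A     = {3, 5, 1, 2}
  2. kA    = {3, 4, 5, 1, 2}
  3. cA    = {4}
  4. ckA   = ∅
— saturated at 4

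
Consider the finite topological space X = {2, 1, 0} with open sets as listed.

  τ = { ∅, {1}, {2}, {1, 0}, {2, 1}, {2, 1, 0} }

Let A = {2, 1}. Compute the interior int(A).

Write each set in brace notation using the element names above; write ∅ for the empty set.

{2, 1}

interior: largest open inside A is {2, 1} (from ∅, {2}, {1}, {2, 1})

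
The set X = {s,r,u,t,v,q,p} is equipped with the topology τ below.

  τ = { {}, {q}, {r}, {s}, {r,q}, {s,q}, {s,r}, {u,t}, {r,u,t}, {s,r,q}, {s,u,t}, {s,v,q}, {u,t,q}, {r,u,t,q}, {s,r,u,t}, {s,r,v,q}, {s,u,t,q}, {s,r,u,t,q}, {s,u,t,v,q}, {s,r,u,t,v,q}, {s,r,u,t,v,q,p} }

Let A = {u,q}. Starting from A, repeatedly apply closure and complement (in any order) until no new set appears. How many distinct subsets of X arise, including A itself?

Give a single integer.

X∖A={s,r,t,v,p}, int(X∖A)={s,r}, hence cl(A)={u,t,v,q,p}
Orbit (k=closure, c=complement):
  1. A     = {u,q}
  2. kA    = {u,t,v,q,p}
  3. cA    = {s,r,t,v,p}
  4. ckA   = {s,r}
  5. kcA   = {s,r,u,t,v,p}
  6. kckA  = {s,r,v,p}
  7. ckcA  = {q}
  8. ckckA = {u,t,q}
  9. kckcA = {v,q,p}
  10. ckckcA = {s,r,u,t}
(closed under both — stop)

10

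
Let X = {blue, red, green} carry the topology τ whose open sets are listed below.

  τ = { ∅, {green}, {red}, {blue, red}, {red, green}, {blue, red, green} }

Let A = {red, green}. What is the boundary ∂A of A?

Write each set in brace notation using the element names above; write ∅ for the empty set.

interior: largest open inside A is {red, green} (from ∅, {red}, {green}, {red, green})
cl via duality: int({blue}) = ∅, so X∖∅ = {blue, red, green}
cl∖int = {blue}

{blue}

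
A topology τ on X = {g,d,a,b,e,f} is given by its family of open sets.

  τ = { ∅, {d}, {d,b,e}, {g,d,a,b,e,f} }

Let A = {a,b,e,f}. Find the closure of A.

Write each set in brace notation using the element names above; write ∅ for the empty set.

{g,a,b,e,f}

complement {g,d}; its interior {d}; cl(A) = X∖{d} = {g,a,b,e,f}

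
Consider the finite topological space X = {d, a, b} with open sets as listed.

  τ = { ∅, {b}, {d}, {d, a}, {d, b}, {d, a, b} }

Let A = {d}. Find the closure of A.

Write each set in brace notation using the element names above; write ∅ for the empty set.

cl via duality: int({a, b}) = {b}, so X∖{b} = {d, a}

{d, a}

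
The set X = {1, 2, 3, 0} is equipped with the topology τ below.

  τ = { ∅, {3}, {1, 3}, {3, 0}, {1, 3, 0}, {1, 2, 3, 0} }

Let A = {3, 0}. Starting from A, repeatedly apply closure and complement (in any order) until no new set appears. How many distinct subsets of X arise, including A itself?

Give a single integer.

complement {1, 2}; its interior ∅; cl(A) = X∖∅ = {1, 2, 3, 0}
With k = closure, c = complement:
  1. A     = {3, 0}
  2. kA    = {1, 2, 3, 0}
  3. cA    = {1, 2}
  4. ckA   = ∅
k, c of each give nothing new

4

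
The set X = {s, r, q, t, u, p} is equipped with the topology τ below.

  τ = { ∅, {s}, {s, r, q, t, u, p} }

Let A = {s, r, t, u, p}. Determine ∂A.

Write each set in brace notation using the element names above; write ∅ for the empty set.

{r, q, t, u, p}

interior: largest open inside A is {s} (from ∅, {s})
cl via duality: int({q}) = ∅, so X∖∅ = {s, r, q, t, u, p}
cl∖int = {r, q, t, u, p}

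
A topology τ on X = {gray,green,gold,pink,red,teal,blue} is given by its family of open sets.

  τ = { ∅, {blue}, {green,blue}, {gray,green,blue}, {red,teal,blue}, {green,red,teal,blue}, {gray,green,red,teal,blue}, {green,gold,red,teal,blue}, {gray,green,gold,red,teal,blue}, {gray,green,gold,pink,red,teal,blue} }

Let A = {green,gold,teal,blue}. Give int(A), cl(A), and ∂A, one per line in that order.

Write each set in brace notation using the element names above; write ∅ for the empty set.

interior: largest open inside A is {green,blue} (from ∅, {blue}, {green,blue})
cl via duality: int({gray,pink,red}) = ∅, so X∖∅ = {gray,green,gold,pink,red,teal,blue}
cl∖int = {gray,gold,pink,red,teal}

int(A) = {green,blue}
cl(A)  = {gray,green,gold,pink,red,teal,blue}
∂A     = {gray,gold,pink,red,teal}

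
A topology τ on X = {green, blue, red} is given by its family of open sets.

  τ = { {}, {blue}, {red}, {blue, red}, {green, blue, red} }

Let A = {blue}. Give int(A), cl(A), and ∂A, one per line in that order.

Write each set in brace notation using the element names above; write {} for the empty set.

opens ⊆ A: {}, {blue}; union → int = {blue}
complement {green, red}; its interior {red}; cl(A) = X∖{red} = {green, blue}
boundary = {green, blue} ∖ {blue} = {green}

int(A) = {blue}
cl(A)  = {green, blue}
∂A     = {green}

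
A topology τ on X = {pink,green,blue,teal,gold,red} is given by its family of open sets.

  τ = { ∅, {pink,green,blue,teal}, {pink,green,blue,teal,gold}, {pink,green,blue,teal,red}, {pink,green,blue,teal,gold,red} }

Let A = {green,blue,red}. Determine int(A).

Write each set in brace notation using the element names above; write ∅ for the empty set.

∅

opens ⊆ A: ∅; union → int = ∅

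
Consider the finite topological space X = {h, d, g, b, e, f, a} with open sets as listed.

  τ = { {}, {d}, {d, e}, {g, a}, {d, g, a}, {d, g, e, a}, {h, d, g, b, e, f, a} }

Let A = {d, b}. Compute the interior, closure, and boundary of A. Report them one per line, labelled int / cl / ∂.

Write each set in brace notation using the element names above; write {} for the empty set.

opens ⊆ A: {}, {d}; union → int = {d}
complement {h, g, e, f, a}; its interior {g, a}; cl(A) = X∖{g, a} = {h, d, b, e, f}
boundary = {h, d, b, e, f} ∖ {d} = {h, b, e, f}

int(A) = {d}
cl(A)  = {h, d, b, e, f}
∂A     = {h, b, e, f}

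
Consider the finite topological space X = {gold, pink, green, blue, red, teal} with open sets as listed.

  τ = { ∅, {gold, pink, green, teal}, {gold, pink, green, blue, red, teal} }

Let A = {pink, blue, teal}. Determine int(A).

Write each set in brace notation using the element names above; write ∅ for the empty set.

∅

opens ⊆ A: ∅; union → int = ∅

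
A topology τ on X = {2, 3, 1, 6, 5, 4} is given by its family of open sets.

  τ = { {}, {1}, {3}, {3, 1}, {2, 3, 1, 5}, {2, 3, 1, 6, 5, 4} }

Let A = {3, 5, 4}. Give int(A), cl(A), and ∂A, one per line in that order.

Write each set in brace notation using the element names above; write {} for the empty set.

int(A) = {3}
cl(A)  = {2, 3, 6, 5, 4}
∂A     = {2, 6, 5, 4}

opens ⊆ A: {}, {3}; union → int = {3}
complement {2, 1, 6}; its interior {1}; cl(A) = X∖{1} = {2, 3, 6, 5, 4}
boundary = {2, 3, 6, 5, 4} ∖ {3} = {2, 6, 5, 4}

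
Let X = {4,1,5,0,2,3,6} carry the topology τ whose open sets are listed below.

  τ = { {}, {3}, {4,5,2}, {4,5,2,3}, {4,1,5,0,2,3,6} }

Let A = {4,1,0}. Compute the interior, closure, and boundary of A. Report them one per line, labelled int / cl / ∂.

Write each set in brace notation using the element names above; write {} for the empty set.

interior: largest open inside A is {} (from {})
cl via duality: int({5,2,3,6}) = {3}, so X∖{3} = {4,1,5,0,2,6}
cl∖int = {4,1,5,0,2,6}

int(A) = {}
cl(A)  = {4,1,5,0,2,6}
∂A     = {4,1,5,0,2,6}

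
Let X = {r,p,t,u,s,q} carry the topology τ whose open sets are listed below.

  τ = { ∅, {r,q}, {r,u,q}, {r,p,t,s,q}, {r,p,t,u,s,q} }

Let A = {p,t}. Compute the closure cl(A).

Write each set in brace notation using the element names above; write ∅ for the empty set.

{p,t,s}

cl via duality: int({r,u,s,q}) = {r,u,q}, so X∖{r,u,q} = {p,t,s}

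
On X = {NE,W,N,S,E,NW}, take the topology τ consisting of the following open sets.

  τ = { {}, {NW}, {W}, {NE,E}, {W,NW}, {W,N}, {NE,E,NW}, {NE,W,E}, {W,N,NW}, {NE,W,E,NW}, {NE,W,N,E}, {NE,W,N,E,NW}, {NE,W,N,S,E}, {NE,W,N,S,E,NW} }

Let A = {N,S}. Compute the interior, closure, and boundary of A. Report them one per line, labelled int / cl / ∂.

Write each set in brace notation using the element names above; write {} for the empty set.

open subsets of A: {}; so int(A) = {}
closure: X∖int(X∖A) = X∖{NE,W,E,NW} = {N,S}
∂A = {N,S} minus {} = {N,S}

int(A) = {}
cl(A)  = {N,S}
∂A     = {N,S}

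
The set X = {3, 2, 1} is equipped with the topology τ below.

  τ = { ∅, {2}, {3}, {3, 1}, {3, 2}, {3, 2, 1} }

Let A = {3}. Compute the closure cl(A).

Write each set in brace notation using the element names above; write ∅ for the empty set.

X∖A={2, 1}, int(X∖A)={2}, hence cl(A)={3, 1}

{3, 1}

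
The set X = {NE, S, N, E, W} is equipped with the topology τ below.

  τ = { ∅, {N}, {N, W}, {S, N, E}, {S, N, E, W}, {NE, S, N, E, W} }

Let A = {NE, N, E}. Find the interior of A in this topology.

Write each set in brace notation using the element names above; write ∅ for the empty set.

{N}

U open, U⊆A: ∅, {N}. int(A) = ⋃ = {N}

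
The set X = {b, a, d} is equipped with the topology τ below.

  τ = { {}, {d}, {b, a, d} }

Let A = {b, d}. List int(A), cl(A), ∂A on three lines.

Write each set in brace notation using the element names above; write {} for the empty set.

int(A) = {d}
cl(A)  = {b, a, d}
∂A     = {b, a}

opens ⊆ A: {}, {d}; union → int = {d}
complement {a}; its interior {}; cl(A) = X∖{} = {b, a, d}
boundary = {b, a, d} ∖ {d} = {b, a}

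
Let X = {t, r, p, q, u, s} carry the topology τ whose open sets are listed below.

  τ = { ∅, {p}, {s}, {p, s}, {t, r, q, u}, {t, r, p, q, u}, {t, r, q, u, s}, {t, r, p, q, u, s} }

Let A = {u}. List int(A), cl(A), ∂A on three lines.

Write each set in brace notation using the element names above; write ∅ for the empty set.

opens ⊆ A: ∅; union → int = ∅
complement {t, r, p, q, s}; its interior {p, s}; cl(A) = X∖{p, s} = {t, r, q, u}
boundary = {t, r, q, u} ∖ ∅ = {t, r, q, u}

int(A) = ∅
cl(A)  = {t, r, q, u}
∂A     = {t, r, q, u}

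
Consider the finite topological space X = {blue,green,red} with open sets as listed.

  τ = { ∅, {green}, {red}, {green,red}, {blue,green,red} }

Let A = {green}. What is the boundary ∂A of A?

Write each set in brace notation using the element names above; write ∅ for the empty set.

U open, U⊆A: ∅, {green}. int(A) = ⋃ = {green}
X∖A={blue,red}, int(X∖A)={red}, hence cl(A)={blue,green}
∂A: remove int from cl → {blue}

{blue}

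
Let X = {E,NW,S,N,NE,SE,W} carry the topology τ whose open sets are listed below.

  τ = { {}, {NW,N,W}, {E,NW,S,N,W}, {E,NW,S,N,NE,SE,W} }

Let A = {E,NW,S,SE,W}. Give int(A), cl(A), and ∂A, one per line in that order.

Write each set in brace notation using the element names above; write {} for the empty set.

opens ⊆ A: {}; union → int = {}
complement {N,NE}; its interior {}; cl(A) = X∖{} = {E,NW,S,N,NE,SE,W}
boundary = {E,NW,S,N,NE,SE,W} ∖ {} = {E,NW,S,N,NE,SE,W}

int(A) = {}
cl(A)  = {E,NW,S,N,NE,SE,W}
∂A     = {E,NW,S,N,NE,SE,W}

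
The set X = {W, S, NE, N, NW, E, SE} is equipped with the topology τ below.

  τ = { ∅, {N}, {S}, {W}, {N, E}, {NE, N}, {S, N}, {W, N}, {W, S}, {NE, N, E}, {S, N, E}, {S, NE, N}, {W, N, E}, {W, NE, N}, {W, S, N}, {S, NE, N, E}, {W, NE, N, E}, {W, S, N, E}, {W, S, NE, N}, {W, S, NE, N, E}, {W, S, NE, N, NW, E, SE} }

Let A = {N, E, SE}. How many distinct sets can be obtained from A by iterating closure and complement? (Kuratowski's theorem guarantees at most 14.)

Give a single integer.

cl via duality: int({W, S, NE, NW}) = {W, S}, so X∖{W, S} = {NE, N, NW, E, SE}
Write k for closure, c for complement:
  1. A     = {N, E, SE}
  2. kA    = {NE, N, NW, E, SE}
  3. cA    = {W, S, NE, NW}
  4. ckA   = {W, S}
  5. kcA   = {W, S, NE, NW, SE}
  6. kckA  = {W, S, NW, SE}
  7. ckcA  = {N, E}
  8. ckckA = {NE, N, E}
applying k or c yields no new set

8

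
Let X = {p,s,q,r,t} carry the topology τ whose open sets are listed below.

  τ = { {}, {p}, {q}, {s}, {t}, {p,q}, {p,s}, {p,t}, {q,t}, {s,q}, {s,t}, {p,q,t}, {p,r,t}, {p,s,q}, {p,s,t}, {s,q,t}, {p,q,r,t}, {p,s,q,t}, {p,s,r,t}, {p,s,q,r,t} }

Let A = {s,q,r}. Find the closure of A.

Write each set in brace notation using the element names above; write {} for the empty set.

{s,q,r}

complement {p,t}; its interior {p,t}; cl(A) = X∖{p,t} = {s,q,r}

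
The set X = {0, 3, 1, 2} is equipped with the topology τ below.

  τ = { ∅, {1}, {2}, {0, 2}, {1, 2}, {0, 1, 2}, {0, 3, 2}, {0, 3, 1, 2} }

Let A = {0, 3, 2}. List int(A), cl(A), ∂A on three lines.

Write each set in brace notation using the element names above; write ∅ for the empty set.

int(A) = {0, 3, 2}
cl(A)  = {0, 3, 2}
∂A     = ∅

interior: largest open inside A is {0, 3, 2} (from ∅, {2}, {0, 2}, {0, 3, 2})
cl via duality: int({1}) = {1}, so X∖{1} = {0, 3, 2}
cl∖int = ∅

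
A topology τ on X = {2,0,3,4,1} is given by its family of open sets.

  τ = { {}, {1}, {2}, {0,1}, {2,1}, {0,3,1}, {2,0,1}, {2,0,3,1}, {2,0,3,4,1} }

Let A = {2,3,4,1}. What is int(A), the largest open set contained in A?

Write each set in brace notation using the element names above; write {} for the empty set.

{2,1}

interior: largest open inside A is {2,1} (from {}, {2}, {1}, {2,1})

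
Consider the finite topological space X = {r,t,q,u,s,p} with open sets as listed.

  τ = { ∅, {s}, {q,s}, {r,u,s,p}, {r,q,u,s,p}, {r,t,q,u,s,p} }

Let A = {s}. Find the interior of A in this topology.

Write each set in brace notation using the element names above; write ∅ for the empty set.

{s}

U open, U⊆A: ∅, {s}. int(A) = ⋃ = {s}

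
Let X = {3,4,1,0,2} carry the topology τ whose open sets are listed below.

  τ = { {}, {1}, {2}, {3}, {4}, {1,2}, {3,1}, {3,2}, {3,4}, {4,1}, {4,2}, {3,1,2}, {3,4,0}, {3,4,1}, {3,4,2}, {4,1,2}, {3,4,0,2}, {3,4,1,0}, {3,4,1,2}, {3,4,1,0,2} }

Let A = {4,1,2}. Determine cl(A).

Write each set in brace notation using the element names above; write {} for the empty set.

closure: X∖int(X∖A) = X∖{3} = {4,1,0,2}

{4,1,0,2}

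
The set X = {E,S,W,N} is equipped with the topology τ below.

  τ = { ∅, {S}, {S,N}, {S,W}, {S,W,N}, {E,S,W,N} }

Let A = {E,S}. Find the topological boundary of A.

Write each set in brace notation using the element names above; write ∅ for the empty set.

{E,W,N}

open subsets of A: ∅, {S}; so int(A) = {S}
closure: X∖int(X∖A) = X∖∅ = {E,S,W,N}
∂A = {E,S,W,N} minus {S} = {E,W,N}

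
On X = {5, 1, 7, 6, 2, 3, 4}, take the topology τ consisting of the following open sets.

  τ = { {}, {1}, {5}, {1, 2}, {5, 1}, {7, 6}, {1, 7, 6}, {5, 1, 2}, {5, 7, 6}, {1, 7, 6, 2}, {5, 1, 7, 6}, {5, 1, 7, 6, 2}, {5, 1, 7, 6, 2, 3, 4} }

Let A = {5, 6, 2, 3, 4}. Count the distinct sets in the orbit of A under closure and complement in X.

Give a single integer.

12

closure: X∖int(X∖A) = X∖{1} = {5, 7, 6, 2, 3, 4}
Let k=closure and c=complement:
  1. A     = {5, 6, 2, 3, 4}
  2. kA    = {5, 7, 6, 2, 3, 4}
  3. cA    = {1, 7}
  4. ckA   = {1}
  5. kcA   = {1, 7, 6, 2, 3, 4}
  6. kckA  = {1, 2, 3, 4}
  7. ckcA  = {5}
  8. ckckA = {5, 7, 6}
  9. kckcA = {5, 3, 4}
  10. kckckA = {5, 7, 6, 3, 4}
  11. ckckcA = {1, 7, 6, 2}
  12. ckckckA = {1, 2}
— saturated at 12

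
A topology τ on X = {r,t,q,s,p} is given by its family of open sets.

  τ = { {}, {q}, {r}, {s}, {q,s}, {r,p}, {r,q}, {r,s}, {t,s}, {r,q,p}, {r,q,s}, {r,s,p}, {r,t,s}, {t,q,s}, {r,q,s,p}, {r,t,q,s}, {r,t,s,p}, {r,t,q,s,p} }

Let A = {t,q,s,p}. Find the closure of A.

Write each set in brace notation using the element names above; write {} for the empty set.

{t,q,s,p}

X∖A={r}, int(X∖A)={r}, hence cl(A)={t,q,s,p}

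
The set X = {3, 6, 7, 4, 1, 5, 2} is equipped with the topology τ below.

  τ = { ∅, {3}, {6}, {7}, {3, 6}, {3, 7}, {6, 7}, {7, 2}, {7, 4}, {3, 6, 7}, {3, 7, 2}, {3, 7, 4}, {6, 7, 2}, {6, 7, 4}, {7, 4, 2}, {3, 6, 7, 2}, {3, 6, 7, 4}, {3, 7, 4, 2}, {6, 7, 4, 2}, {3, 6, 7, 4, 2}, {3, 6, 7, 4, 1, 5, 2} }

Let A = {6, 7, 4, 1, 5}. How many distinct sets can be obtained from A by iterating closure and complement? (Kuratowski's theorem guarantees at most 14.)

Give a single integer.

cl via duality: int({3, 2}) = {3}, so X∖{3} = {6, 7, 4, 1, 5, 2}
Write k for closure, c for complement:
  1. A     = {6, 7, 4, 1, 5}
  2. kA    = {6, 7, 4, 1, 5, 2}
  3. cA    = {3, 2}
  4. ckA   = {3}
  5. kcA   = {3, 1, 5, 2}
  6. kckA  = {3, 1, 5}
  7. ckcA  = {6, 7, 4}
  8. ckckA = {6, 7, 4, 2}
applying k or c yields no new set

8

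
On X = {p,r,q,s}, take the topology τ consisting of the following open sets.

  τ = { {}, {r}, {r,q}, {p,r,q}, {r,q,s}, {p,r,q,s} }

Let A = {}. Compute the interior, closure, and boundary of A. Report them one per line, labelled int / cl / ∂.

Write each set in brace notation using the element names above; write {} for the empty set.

int(A) = {}
cl(A)  = {}
∂A     = {}

opens ⊆ A: {}; union → int = {}
complement {p,r,q,s}; its interior {p,r,q,s}; cl(A) = X∖{p,r,q,s} = {}
boundary = {} ∖ {} = {}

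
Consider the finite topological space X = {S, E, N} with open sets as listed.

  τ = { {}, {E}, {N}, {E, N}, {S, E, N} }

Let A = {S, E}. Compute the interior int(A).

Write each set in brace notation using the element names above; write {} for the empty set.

{E}

interior: largest open inside A is {E} (from {}, {E})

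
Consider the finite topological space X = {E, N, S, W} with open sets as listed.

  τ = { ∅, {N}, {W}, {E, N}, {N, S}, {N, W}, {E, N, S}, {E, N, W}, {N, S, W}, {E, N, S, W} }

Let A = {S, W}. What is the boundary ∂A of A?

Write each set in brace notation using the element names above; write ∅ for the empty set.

{S}

interior: largest open inside A is {W} (from ∅, {W})
cl via duality: int({E, N}) = {E, N}, so X∖{E, N} = {S, W}
cl∖int = {S}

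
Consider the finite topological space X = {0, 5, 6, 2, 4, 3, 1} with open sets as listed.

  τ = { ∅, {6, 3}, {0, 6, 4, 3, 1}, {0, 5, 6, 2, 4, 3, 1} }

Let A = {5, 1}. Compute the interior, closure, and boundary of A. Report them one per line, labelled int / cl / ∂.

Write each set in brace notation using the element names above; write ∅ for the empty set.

opens ⊆ A: ∅; union → int = ∅
complement {0, 6, 2, 4, 3}; its interior {6, 3}; cl(A) = X∖{6, 3} = {0, 5, 2, 4, 1}
boundary = {0, 5, 2, 4, 1} ∖ ∅ = {0, 5, 2, 4, 1}

int(A) = ∅
cl(A)  = {0, 5, 2, 4, 1}
∂A     = {0, 5, 2, 4, 1}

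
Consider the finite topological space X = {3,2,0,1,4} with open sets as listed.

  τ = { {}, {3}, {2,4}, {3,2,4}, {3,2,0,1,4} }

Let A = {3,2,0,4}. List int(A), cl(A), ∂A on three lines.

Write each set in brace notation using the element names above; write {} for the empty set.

int(A) = {3,2,4}
cl(A)  = {3,2,0,1,4}
∂A     = {0,1}

opens ⊆ A: {}, {3}, {2,4}, {3,2,4}; union → int = {3,2,4}
complement {1}; its interior {}; cl(A) = X∖{} = {3,2,0,1,4}
boundary = {3,2,0,1,4} ∖ {3,2,4} = {0,1}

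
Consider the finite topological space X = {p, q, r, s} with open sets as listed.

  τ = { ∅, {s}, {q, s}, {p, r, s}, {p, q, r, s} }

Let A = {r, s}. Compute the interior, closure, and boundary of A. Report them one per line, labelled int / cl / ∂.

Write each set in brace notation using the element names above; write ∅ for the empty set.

int(A) = {s}
cl(A)  = {p, q, r, s}
∂A     = {p, q, r}

U open, U⊆A: ∅, {s}. int(A) = ⋃ = {s}
X∖A={p, q}, int(X∖A)=∅, hence cl(A)={p, q, r, s}
∂A: remove int from cl → {p, q, r}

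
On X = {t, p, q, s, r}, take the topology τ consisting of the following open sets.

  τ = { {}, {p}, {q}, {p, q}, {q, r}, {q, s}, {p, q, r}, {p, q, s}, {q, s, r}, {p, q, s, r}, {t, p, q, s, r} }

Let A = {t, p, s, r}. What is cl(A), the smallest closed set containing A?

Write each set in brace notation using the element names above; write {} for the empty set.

{t, p, s, r}

cl via duality: int({q}) = {q}, so X∖{q} = {t, p, s, r}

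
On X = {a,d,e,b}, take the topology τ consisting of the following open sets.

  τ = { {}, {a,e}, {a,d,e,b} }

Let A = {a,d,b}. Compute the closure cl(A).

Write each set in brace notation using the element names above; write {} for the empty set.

{a,d,e,b}

X∖A={e}, int(X∖A)={}, hence cl(A)={a,d,e,b}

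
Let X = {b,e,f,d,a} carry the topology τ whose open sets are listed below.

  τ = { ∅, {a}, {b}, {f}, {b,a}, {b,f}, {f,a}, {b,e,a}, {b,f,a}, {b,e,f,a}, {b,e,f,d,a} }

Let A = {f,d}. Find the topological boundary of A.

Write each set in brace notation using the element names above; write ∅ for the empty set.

{d}

opens ⊆ A: ∅, {f}; union → int = {f}
complement {b,e,a}; its interior {b,e,a}; cl(A) = X∖{b,e,a} = {f,d}
boundary = {f,d} ∖ {f} = {d}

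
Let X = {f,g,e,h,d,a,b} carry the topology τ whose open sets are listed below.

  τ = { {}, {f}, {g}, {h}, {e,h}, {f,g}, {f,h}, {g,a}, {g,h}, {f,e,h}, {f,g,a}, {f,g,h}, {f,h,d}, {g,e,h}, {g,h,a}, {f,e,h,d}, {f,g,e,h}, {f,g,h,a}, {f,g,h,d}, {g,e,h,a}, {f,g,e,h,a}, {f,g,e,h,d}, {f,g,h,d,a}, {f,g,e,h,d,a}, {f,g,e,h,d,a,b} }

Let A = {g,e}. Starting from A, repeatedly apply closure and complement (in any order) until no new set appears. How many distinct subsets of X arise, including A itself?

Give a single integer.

10

complement {f,h,d,a,b}; its interior {f,h,d}; cl(A) = X∖{f,h,d} = {g,e,a,b}
With k = closure, c = complement:
  1. A     = {g,e}
  2. kA    = {g,e,a,b}
  3. cA    = {f,h,d,a,b}
  4. ckA   = {f,h,d}
  5. kcA   = {f,e,h,d,a,b}
  6. kckA  = {f,e,h,d,b}
  7. ckcA  = {g}
  8. ckckA = {g,a}
  9. kckcA = {g,a,b}
  10. ckckcA = {f,e,h,d}
k, c of each give nothing new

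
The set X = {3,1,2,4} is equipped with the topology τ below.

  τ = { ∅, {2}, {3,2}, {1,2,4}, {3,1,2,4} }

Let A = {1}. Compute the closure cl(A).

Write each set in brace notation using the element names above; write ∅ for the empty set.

closure: X∖int(X∖A) = X∖{3,2} = {1,4}

{1,4}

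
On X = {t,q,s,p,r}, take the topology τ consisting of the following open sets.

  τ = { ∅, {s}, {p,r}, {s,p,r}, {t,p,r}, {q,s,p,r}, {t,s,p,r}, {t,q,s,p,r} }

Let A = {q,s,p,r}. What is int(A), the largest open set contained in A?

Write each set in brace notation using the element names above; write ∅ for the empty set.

U open, U⊆A: ∅, {s}, {p,r}, {s,p,r}, {q,s,p,r}. int(A) = ⋃ = {q,s,p,r}

{q,s,p,r}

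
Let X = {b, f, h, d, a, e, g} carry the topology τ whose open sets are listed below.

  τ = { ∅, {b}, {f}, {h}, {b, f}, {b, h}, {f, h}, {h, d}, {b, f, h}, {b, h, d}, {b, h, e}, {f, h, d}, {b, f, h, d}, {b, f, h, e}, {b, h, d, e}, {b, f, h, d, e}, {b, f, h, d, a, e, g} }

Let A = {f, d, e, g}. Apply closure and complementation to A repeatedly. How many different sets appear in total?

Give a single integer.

8

cl via duality: int({b, h, a}) = {b, h}, so X∖{b, h} = {f, d, a, e, g}
Write k for closure, c for complement:
  1. A     = {f, d, e, g}
  2. kA    = {f, d, a, e, g}
  3. cA    = {b, h, a}
  4. ckA   = {b, h}
  5. kcA   = {b, h, d, a, e, g}
  6. ckcA  = {f}
  7. kckcA = {f, a, g}
  8. ckckcA = {b, h, d, e}
applying k or c yields no new set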